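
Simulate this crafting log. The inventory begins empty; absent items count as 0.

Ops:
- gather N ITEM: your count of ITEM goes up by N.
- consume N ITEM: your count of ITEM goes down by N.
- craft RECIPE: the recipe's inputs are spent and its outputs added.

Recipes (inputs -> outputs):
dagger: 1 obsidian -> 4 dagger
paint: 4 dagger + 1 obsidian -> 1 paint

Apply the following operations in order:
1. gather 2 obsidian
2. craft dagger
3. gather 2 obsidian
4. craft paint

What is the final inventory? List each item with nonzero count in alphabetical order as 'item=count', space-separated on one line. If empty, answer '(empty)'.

After 1 (gather 2 obsidian): obsidian=2
After 2 (craft dagger): dagger=4 obsidian=1
After 3 (gather 2 obsidian): dagger=4 obsidian=3
After 4 (craft paint): obsidian=2 paint=1

Answer: obsidian=2 paint=1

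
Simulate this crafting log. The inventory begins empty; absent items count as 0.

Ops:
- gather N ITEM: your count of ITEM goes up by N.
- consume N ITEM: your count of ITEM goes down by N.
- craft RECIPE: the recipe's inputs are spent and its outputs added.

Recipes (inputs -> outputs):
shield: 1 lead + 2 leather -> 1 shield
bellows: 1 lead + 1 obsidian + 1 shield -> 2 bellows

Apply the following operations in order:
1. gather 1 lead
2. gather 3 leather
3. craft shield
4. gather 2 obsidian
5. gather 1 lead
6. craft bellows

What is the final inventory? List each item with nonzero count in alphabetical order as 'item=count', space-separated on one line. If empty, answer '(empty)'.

Answer: bellows=2 leather=1 obsidian=1

Derivation:
After 1 (gather 1 lead): lead=1
After 2 (gather 3 leather): lead=1 leather=3
After 3 (craft shield): leather=1 shield=1
After 4 (gather 2 obsidian): leather=1 obsidian=2 shield=1
After 5 (gather 1 lead): lead=1 leather=1 obsidian=2 shield=1
After 6 (craft bellows): bellows=2 leather=1 obsidian=1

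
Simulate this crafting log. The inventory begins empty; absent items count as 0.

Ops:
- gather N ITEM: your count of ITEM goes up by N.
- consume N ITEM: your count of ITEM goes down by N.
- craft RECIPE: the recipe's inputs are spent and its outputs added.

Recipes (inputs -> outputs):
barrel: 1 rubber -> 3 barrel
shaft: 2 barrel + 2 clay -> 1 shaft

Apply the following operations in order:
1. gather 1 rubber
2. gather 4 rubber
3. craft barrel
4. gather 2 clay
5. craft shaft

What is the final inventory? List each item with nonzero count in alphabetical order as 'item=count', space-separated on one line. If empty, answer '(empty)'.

After 1 (gather 1 rubber): rubber=1
After 2 (gather 4 rubber): rubber=5
After 3 (craft barrel): barrel=3 rubber=4
After 4 (gather 2 clay): barrel=3 clay=2 rubber=4
After 5 (craft shaft): barrel=1 rubber=4 shaft=1

Answer: barrel=1 rubber=4 shaft=1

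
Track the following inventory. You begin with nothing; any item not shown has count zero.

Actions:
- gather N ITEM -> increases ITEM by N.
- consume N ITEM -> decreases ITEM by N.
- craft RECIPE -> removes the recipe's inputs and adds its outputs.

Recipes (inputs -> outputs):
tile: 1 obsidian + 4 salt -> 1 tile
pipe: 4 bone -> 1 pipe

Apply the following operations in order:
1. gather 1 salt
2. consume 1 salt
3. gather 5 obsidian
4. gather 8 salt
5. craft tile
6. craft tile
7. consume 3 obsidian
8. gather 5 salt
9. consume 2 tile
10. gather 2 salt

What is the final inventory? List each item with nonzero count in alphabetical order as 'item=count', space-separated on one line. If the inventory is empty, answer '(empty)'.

After 1 (gather 1 salt): salt=1
After 2 (consume 1 salt): (empty)
After 3 (gather 5 obsidian): obsidian=5
After 4 (gather 8 salt): obsidian=5 salt=8
After 5 (craft tile): obsidian=4 salt=4 tile=1
After 6 (craft tile): obsidian=3 tile=2
After 7 (consume 3 obsidian): tile=2
After 8 (gather 5 salt): salt=5 tile=2
After 9 (consume 2 tile): salt=5
After 10 (gather 2 salt): salt=7

Answer: salt=7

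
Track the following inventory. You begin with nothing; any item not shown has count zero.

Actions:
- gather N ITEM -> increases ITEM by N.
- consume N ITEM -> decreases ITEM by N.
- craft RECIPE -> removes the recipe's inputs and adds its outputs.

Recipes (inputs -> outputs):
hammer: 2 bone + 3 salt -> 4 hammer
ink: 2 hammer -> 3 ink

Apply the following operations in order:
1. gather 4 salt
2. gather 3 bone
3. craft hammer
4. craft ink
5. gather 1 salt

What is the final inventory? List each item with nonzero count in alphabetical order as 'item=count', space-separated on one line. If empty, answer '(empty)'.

Answer: bone=1 hammer=2 ink=3 salt=2

Derivation:
After 1 (gather 4 salt): salt=4
After 2 (gather 3 bone): bone=3 salt=4
After 3 (craft hammer): bone=1 hammer=4 salt=1
After 4 (craft ink): bone=1 hammer=2 ink=3 salt=1
After 5 (gather 1 salt): bone=1 hammer=2 ink=3 salt=2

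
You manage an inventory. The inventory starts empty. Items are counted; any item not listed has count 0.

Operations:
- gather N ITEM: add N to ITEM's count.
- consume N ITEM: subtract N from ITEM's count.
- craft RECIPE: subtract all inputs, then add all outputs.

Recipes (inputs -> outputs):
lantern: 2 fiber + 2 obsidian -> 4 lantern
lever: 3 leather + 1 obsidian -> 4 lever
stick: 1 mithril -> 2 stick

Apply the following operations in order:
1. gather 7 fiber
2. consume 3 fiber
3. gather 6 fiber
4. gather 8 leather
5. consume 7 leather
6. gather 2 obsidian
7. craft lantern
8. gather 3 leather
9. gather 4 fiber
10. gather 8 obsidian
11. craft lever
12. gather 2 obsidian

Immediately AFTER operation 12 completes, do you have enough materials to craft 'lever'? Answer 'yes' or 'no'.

After 1 (gather 7 fiber): fiber=7
After 2 (consume 3 fiber): fiber=4
After 3 (gather 6 fiber): fiber=10
After 4 (gather 8 leather): fiber=10 leather=8
After 5 (consume 7 leather): fiber=10 leather=1
After 6 (gather 2 obsidian): fiber=10 leather=1 obsidian=2
After 7 (craft lantern): fiber=8 lantern=4 leather=1
After 8 (gather 3 leather): fiber=8 lantern=4 leather=4
After 9 (gather 4 fiber): fiber=12 lantern=4 leather=4
After 10 (gather 8 obsidian): fiber=12 lantern=4 leather=4 obsidian=8
After 11 (craft lever): fiber=12 lantern=4 leather=1 lever=4 obsidian=7
After 12 (gather 2 obsidian): fiber=12 lantern=4 leather=1 lever=4 obsidian=9

Answer: no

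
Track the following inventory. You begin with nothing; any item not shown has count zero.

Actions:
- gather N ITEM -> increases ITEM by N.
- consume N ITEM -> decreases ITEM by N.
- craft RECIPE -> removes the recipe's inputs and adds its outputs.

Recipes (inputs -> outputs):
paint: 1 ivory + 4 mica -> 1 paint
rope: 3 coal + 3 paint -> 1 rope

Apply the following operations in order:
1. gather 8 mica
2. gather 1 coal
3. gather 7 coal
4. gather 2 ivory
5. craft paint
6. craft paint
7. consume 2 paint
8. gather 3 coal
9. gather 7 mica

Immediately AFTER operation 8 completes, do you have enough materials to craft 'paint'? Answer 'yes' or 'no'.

After 1 (gather 8 mica): mica=8
After 2 (gather 1 coal): coal=1 mica=8
After 3 (gather 7 coal): coal=8 mica=8
After 4 (gather 2 ivory): coal=8 ivory=2 mica=8
After 5 (craft paint): coal=8 ivory=1 mica=4 paint=1
After 6 (craft paint): coal=8 paint=2
After 7 (consume 2 paint): coal=8
After 8 (gather 3 coal): coal=11

Answer: no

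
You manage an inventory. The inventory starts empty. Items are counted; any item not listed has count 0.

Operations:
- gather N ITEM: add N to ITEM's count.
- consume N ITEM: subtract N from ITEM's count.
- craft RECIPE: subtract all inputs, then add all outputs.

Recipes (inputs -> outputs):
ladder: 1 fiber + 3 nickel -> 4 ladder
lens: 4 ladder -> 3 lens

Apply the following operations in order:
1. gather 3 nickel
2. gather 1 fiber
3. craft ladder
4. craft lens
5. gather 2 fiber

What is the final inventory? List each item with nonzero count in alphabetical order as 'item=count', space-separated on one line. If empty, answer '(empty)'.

After 1 (gather 3 nickel): nickel=3
After 2 (gather 1 fiber): fiber=1 nickel=3
After 3 (craft ladder): ladder=4
After 4 (craft lens): lens=3
After 5 (gather 2 fiber): fiber=2 lens=3

Answer: fiber=2 lens=3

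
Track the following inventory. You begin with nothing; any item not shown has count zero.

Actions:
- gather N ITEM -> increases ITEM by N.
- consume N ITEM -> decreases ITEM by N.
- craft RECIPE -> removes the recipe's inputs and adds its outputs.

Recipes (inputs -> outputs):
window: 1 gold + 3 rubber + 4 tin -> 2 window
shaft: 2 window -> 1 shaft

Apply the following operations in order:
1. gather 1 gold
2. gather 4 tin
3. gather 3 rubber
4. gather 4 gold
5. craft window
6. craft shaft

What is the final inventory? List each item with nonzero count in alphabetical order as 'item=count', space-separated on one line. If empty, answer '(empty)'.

After 1 (gather 1 gold): gold=1
After 2 (gather 4 tin): gold=1 tin=4
After 3 (gather 3 rubber): gold=1 rubber=3 tin=4
After 4 (gather 4 gold): gold=5 rubber=3 tin=4
After 5 (craft window): gold=4 window=2
After 6 (craft shaft): gold=4 shaft=1

Answer: gold=4 shaft=1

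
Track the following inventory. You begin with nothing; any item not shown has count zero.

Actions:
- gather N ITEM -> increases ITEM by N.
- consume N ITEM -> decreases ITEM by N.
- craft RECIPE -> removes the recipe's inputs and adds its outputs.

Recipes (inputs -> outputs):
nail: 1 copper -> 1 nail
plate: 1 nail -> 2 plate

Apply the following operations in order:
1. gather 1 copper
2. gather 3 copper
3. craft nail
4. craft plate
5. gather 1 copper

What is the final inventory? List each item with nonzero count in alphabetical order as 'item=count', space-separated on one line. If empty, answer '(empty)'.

Answer: copper=4 plate=2

Derivation:
After 1 (gather 1 copper): copper=1
After 2 (gather 3 copper): copper=4
After 3 (craft nail): copper=3 nail=1
After 4 (craft plate): copper=3 plate=2
After 5 (gather 1 copper): copper=4 plate=2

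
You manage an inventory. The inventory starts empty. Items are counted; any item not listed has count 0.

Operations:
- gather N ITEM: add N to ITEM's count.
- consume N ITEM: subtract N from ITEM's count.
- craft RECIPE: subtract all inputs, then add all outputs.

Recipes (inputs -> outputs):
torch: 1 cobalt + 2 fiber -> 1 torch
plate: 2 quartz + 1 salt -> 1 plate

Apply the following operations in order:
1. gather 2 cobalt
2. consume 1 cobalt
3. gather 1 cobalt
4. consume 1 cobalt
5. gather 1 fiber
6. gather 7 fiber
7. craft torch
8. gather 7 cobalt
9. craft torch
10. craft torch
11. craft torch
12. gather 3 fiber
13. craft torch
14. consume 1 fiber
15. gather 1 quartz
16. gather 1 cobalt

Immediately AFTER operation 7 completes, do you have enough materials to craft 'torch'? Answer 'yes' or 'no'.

After 1 (gather 2 cobalt): cobalt=2
After 2 (consume 1 cobalt): cobalt=1
After 3 (gather 1 cobalt): cobalt=2
After 4 (consume 1 cobalt): cobalt=1
After 5 (gather 1 fiber): cobalt=1 fiber=1
After 6 (gather 7 fiber): cobalt=1 fiber=8
After 7 (craft torch): fiber=6 torch=1

Answer: no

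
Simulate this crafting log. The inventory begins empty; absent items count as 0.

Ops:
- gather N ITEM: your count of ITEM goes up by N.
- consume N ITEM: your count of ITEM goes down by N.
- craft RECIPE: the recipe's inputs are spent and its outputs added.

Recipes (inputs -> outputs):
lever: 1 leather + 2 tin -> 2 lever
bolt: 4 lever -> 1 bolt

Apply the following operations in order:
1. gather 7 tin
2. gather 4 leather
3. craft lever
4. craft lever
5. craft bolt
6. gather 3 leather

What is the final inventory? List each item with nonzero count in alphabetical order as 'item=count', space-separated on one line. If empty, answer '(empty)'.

Answer: bolt=1 leather=5 tin=3

Derivation:
After 1 (gather 7 tin): tin=7
After 2 (gather 4 leather): leather=4 tin=7
After 3 (craft lever): leather=3 lever=2 tin=5
After 4 (craft lever): leather=2 lever=4 tin=3
After 5 (craft bolt): bolt=1 leather=2 tin=3
After 6 (gather 3 leather): bolt=1 leather=5 tin=3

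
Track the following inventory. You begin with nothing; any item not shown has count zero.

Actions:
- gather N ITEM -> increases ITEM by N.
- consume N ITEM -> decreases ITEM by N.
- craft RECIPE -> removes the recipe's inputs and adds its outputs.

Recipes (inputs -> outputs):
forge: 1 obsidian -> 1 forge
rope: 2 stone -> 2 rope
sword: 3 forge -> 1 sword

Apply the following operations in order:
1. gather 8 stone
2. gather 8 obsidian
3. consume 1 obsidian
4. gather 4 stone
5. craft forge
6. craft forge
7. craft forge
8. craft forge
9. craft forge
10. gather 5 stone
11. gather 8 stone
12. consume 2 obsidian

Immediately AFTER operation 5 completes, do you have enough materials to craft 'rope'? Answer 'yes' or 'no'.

Answer: yes

Derivation:
After 1 (gather 8 stone): stone=8
After 2 (gather 8 obsidian): obsidian=8 stone=8
After 3 (consume 1 obsidian): obsidian=7 stone=8
After 4 (gather 4 stone): obsidian=7 stone=12
After 5 (craft forge): forge=1 obsidian=6 stone=12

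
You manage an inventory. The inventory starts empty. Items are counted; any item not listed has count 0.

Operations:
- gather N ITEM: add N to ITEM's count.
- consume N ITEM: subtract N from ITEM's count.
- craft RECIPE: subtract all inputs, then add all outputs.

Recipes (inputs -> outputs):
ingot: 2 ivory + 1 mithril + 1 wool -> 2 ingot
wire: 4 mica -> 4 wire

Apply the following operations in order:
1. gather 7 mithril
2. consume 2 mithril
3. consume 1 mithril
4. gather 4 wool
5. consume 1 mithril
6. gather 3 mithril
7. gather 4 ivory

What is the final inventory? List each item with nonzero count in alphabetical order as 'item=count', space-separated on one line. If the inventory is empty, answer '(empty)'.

Answer: ivory=4 mithril=6 wool=4

Derivation:
After 1 (gather 7 mithril): mithril=7
After 2 (consume 2 mithril): mithril=5
After 3 (consume 1 mithril): mithril=4
After 4 (gather 4 wool): mithril=4 wool=4
After 5 (consume 1 mithril): mithril=3 wool=4
After 6 (gather 3 mithril): mithril=6 wool=4
After 7 (gather 4 ivory): ivory=4 mithril=6 wool=4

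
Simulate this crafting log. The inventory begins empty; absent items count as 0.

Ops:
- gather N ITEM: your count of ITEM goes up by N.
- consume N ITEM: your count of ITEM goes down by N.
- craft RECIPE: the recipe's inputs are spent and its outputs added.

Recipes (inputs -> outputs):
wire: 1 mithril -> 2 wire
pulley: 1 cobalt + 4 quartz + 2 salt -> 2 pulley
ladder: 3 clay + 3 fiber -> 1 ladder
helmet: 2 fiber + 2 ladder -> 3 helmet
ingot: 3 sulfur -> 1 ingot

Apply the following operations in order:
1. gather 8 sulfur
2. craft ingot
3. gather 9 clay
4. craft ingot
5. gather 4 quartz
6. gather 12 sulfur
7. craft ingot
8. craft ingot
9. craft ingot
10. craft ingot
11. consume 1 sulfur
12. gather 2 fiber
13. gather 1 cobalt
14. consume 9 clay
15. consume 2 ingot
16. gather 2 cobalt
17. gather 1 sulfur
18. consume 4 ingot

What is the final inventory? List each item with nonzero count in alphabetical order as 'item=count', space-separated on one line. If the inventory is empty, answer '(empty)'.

After 1 (gather 8 sulfur): sulfur=8
After 2 (craft ingot): ingot=1 sulfur=5
After 3 (gather 9 clay): clay=9 ingot=1 sulfur=5
After 4 (craft ingot): clay=9 ingot=2 sulfur=2
After 5 (gather 4 quartz): clay=9 ingot=2 quartz=4 sulfur=2
After 6 (gather 12 sulfur): clay=9 ingot=2 quartz=4 sulfur=14
After 7 (craft ingot): clay=9 ingot=3 quartz=4 sulfur=11
After 8 (craft ingot): clay=9 ingot=4 quartz=4 sulfur=8
After 9 (craft ingot): clay=9 ingot=5 quartz=4 sulfur=5
After 10 (craft ingot): clay=9 ingot=6 quartz=4 sulfur=2
After 11 (consume 1 sulfur): clay=9 ingot=6 quartz=4 sulfur=1
After 12 (gather 2 fiber): clay=9 fiber=2 ingot=6 quartz=4 sulfur=1
After 13 (gather 1 cobalt): clay=9 cobalt=1 fiber=2 ingot=6 quartz=4 sulfur=1
After 14 (consume 9 clay): cobalt=1 fiber=2 ingot=6 quartz=4 sulfur=1
After 15 (consume 2 ingot): cobalt=1 fiber=2 ingot=4 quartz=4 sulfur=1
After 16 (gather 2 cobalt): cobalt=3 fiber=2 ingot=4 quartz=4 sulfur=1
After 17 (gather 1 sulfur): cobalt=3 fiber=2 ingot=4 quartz=4 sulfur=2
After 18 (consume 4 ingot): cobalt=3 fiber=2 quartz=4 sulfur=2

Answer: cobalt=3 fiber=2 quartz=4 sulfur=2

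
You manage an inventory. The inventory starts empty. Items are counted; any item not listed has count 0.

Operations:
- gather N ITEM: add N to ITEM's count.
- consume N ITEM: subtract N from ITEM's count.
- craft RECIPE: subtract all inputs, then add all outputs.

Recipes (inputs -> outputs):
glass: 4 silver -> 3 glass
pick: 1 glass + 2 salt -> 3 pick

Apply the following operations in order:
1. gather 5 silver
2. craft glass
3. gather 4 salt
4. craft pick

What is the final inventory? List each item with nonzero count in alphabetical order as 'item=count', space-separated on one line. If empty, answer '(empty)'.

Answer: glass=2 pick=3 salt=2 silver=1

Derivation:
After 1 (gather 5 silver): silver=5
After 2 (craft glass): glass=3 silver=1
After 3 (gather 4 salt): glass=3 salt=4 silver=1
After 4 (craft pick): glass=2 pick=3 salt=2 silver=1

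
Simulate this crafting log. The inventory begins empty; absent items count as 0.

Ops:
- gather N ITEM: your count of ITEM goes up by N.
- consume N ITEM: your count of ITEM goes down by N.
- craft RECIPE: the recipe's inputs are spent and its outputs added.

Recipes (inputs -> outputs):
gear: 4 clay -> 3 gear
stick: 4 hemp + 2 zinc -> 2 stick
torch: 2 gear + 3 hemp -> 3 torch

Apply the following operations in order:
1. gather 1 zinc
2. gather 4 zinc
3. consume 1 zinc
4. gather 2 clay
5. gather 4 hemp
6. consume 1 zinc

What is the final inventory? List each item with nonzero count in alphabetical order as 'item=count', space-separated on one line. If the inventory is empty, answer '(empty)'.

Answer: clay=2 hemp=4 zinc=3

Derivation:
After 1 (gather 1 zinc): zinc=1
After 2 (gather 4 zinc): zinc=5
After 3 (consume 1 zinc): zinc=4
After 4 (gather 2 clay): clay=2 zinc=4
After 5 (gather 4 hemp): clay=2 hemp=4 zinc=4
After 6 (consume 1 zinc): clay=2 hemp=4 zinc=3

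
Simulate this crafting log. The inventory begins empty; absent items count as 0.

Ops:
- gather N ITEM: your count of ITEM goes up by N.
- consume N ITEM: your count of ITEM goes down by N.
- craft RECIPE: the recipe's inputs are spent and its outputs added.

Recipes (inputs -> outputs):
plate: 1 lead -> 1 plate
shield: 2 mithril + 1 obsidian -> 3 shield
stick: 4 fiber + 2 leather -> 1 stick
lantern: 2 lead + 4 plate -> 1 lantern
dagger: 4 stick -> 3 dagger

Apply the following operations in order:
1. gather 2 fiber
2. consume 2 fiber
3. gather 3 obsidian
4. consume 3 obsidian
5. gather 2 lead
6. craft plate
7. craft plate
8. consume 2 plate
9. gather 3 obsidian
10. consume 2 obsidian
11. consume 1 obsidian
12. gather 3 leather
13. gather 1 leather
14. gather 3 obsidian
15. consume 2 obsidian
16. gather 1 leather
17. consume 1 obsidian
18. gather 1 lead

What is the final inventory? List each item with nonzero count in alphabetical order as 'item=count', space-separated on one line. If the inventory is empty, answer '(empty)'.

Answer: lead=1 leather=5

Derivation:
After 1 (gather 2 fiber): fiber=2
After 2 (consume 2 fiber): (empty)
After 3 (gather 3 obsidian): obsidian=3
After 4 (consume 3 obsidian): (empty)
After 5 (gather 2 lead): lead=2
After 6 (craft plate): lead=1 plate=1
After 7 (craft plate): plate=2
After 8 (consume 2 plate): (empty)
After 9 (gather 3 obsidian): obsidian=3
After 10 (consume 2 obsidian): obsidian=1
After 11 (consume 1 obsidian): (empty)
After 12 (gather 3 leather): leather=3
After 13 (gather 1 leather): leather=4
After 14 (gather 3 obsidian): leather=4 obsidian=3
After 15 (consume 2 obsidian): leather=4 obsidian=1
After 16 (gather 1 leather): leather=5 obsidian=1
After 17 (consume 1 obsidian): leather=5
After 18 (gather 1 lead): lead=1 leather=5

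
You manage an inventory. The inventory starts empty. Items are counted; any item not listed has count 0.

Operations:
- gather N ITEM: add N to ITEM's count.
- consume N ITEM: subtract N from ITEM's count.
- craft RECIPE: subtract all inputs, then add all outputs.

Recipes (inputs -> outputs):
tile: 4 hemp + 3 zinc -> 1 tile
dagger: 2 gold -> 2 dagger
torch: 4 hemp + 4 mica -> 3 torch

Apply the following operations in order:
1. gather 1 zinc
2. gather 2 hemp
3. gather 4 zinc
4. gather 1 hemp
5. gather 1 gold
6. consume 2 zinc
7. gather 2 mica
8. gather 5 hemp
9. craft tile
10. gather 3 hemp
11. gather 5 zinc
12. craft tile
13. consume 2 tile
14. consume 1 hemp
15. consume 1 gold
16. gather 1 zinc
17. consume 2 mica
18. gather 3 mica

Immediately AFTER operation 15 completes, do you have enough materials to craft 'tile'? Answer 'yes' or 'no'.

After 1 (gather 1 zinc): zinc=1
After 2 (gather 2 hemp): hemp=2 zinc=1
After 3 (gather 4 zinc): hemp=2 zinc=5
After 4 (gather 1 hemp): hemp=3 zinc=5
After 5 (gather 1 gold): gold=1 hemp=3 zinc=5
After 6 (consume 2 zinc): gold=1 hemp=3 zinc=3
After 7 (gather 2 mica): gold=1 hemp=3 mica=2 zinc=3
After 8 (gather 5 hemp): gold=1 hemp=8 mica=2 zinc=3
After 9 (craft tile): gold=1 hemp=4 mica=2 tile=1
After 10 (gather 3 hemp): gold=1 hemp=7 mica=2 tile=1
After 11 (gather 5 zinc): gold=1 hemp=7 mica=2 tile=1 zinc=5
After 12 (craft tile): gold=1 hemp=3 mica=2 tile=2 zinc=2
After 13 (consume 2 tile): gold=1 hemp=3 mica=2 zinc=2
After 14 (consume 1 hemp): gold=1 hemp=2 mica=2 zinc=2
After 15 (consume 1 gold): hemp=2 mica=2 zinc=2

Answer: no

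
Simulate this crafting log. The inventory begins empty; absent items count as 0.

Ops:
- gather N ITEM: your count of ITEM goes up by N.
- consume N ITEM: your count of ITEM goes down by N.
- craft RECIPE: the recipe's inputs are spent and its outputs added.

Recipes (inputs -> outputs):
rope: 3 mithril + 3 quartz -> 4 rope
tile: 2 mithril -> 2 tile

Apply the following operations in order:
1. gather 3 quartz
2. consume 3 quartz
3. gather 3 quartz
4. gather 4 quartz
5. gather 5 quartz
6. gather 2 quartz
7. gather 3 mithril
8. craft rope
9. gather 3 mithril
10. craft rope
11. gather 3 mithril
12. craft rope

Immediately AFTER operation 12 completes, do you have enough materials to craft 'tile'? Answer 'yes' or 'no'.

After 1 (gather 3 quartz): quartz=3
After 2 (consume 3 quartz): (empty)
After 3 (gather 3 quartz): quartz=3
After 4 (gather 4 quartz): quartz=7
After 5 (gather 5 quartz): quartz=12
After 6 (gather 2 quartz): quartz=14
After 7 (gather 3 mithril): mithril=3 quartz=14
After 8 (craft rope): quartz=11 rope=4
After 9 (gather 3 mithril): mithril=3 quartz=11 rope=4
After 10 (craft rope): quartz=8 rope=8
After 11 (gather 3 mithril): mithril=3 quartz=8 rope=8
After 12 (craft rope): quartz=5 rope=12

Answer: no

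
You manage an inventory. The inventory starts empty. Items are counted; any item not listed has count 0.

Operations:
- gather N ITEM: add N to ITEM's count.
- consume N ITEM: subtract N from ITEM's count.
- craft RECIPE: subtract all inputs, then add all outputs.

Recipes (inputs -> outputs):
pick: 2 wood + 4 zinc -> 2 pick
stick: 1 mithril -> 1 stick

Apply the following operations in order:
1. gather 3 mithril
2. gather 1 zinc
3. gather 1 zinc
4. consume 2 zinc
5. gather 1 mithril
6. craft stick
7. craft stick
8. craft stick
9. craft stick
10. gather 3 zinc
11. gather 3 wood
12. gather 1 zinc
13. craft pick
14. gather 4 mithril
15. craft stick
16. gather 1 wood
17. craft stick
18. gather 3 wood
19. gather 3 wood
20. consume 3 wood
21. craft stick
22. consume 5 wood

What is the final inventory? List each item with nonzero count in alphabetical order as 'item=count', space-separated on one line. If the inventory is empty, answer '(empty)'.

After 1 (gather 3 mithril): mithril=3
After 2 (gather 1 zinc): mithril=3 zinc=1
After 3 (gather 1 zinc): mithril=3 zinc=2
After 4 (consume 2 zinc): mithril=3
After 5 (gather 1 mithril): mithril=4
After 6 (craft stick): mithril=3 stick=1
After 7 (craft stick): mithril=2 stick=2
After 8 (craft stick): mithril=1 stick=3
After 9 (craft stick): stick=4
After 10 (gather 3 zinc): stick=4 zinc=3
After 11 (gather 3 wood): stick=4 wood=3 zinc=3
After 12 (gather 1 zinc): stick=4 wood=3 zinc=4
After 13 (craft pick): pick=2 stick=4 wood=1
After 14 (gather 4 mithril): mithril=4 pick=2 stick=4 wood=1
After 15 (craft stick): mithril=3 pick=2 stick=5 wood=1
After 16 (gather 1 wood): mithril=3 pick=2 stick=5 wood=2
After 17 (craft stick): mithril=2 pick=2 stick=6 wood=2
After 18 (gather 3 wood): mithril=2 pick=2 stick=6 wood=5
After 19 (gather 3 wood): mithril=2 pick=2 stick=6 wood=8
After 20 (consume 3 wood): mithril=2 pick=2 stick=6 wood=5
After 21 (craft stick): mithril=1 pick=2 stick=7 wood=5
After 22 (consume 5 wood): mithril=1 pick=2 stick=7

Answer: mithril=1 pick=2 stick=7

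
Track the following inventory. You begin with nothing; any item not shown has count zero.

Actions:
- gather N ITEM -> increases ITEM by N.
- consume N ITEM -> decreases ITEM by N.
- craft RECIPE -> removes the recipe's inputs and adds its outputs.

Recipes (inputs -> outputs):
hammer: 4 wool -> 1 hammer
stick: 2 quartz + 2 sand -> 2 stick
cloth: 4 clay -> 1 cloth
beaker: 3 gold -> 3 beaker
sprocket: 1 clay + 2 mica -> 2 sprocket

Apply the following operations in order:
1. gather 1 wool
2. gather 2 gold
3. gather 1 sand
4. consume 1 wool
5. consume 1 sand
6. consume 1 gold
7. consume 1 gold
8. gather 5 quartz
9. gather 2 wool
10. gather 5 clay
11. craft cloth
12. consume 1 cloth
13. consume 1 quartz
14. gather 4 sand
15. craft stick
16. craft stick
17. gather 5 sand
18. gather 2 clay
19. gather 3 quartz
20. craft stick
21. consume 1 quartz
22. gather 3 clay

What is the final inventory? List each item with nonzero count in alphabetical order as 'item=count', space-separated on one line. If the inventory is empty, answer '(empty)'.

After 1 (gather 1 wool): wool=1
After 2 (gather 2 gold): gold=2 wool=1
After 3 (gather 1 sand): gold=2 sand=1 wool=1
After 4 (consume 1 wool): gold=2 sand=1
After 5 (consume 1 sand): gold=2
After 6 (consume 1 gold): gold=1
After 7 (consume 1 gold): (empty)
After 8 (gather 5 quartz): quartz=5
After 9 (gather 2 wool): quartz=5 wool=2
After 10 (gather 5 clay): clay=5 quartz=5 wool=2
After 11 (craft cloth): clay=1 cloth=1 quartz=5 wool=2
After 12 (consume 1 cloth): clay=1 quartz=5 wool=2
After 13 (consume 1 quartz): clay=1 quartz=4 wool=2
After 14 (gather 4 sand): clay=1 quartz=4 sand=4 wool=2
After 15 (craft stick): clay=1 quartz=2 sand=2 stick=2 wool=2
After 16 (craft stick): clay=1 stick=4 wool=2
After 17 (gather 5 sand): clay=1 sand=5 stick=4 wool=2
After 18 (gather 2 clay): clay=3 sand=5 stick=4 wool=2
After 19 (gather 3 quartz): clay=3 quartz=3 sand=5 stick=4 wool=2
After 20 (craft stick): clay=3 quartz=1 sand=3 stick=6 wool=2
After 21 (consume 1 quartz): clay=3 sand=3 stick=6 wool=2
After 22 (gather 3 clay): clay=6 sand=3 stick=6 wool=2

Answer: clay=6 sand=3 stick=6 wool=2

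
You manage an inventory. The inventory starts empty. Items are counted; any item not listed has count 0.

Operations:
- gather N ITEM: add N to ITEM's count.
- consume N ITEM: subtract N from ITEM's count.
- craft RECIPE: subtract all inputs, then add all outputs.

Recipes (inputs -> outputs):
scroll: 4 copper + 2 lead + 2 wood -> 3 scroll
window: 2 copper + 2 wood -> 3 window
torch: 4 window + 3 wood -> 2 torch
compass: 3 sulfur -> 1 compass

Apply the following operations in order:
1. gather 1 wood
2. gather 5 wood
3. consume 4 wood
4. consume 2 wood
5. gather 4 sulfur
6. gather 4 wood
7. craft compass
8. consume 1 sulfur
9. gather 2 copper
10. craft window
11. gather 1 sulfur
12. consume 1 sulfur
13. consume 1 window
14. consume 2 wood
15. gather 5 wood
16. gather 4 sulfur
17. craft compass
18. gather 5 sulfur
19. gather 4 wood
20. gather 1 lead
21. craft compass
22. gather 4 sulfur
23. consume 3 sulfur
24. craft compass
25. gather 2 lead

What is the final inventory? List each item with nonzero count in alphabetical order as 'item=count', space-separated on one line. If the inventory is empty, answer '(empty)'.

After 1 (gather 1 wood): wood=1
After 2 (gather 5 wood): wood=6
After 3 (consume 4 wood): wood=2
After 4 (consume 2 wood): (empty)
After 5 (gather 4 sulfur): sulfur=4
After 6 (gather 4 wood): sulfur=4 wood=4
After 7 (craft compass): compass=1 sulfur=1 wood=4
After 8 (consume 1 sulfur): compass=1 wood=4
After 9 (gather 2 copper): compass=1 copper=2 wood=4
After 10 (craft window): compass=1 window=3 wood=2
After 11 (gather 1 sulfur): compass=1 sulfur=1 window=3 wood=2
After 12 (consume 1 sulfur): compass=1 window=3 wood=2
After 13 (consume 1 window): compass=1 window=2 wood=2
After 14 (consume 2 wood): compass=1 window=2
After 15 (gather 5 wood): compass=1 window=2 wood=5
After 16 (gather 4 sulfur): compass=1 sulfur=4 window=2 wood=5
After 17 (craft compass): compass=2 sulfur=1 window=2 wood=5
After 18 (gather 5 sulfur): compass=2 sulfur=6 window=2 wood=5
After 19 (gather 4 wood): compass=2 sulfur=6 window=2 wood=9
After 20 (gather 1 lead): compass=2 lead=1 sulfur=6 window=2 wood=9
After 21 (craft compass): compass=3 lead=1 sulfur=3 window=2 wood=9
After 22 (gather 4 sulfur): compass=3 lead=1 sulfur=7 window=2 wood=9
After 23 (consume 3 sulfur): compass=3 lead=1 sulfur=4 window=2 wood=9
After 24 (craft compass): compass=4 lead=1 sulfur=1 window=2 wood=9
After 25 (gather 2 lead): compass=4 lead=3 sulfur=1 window=2 wood=9

Answer: compass=4 lead=3 sulfur=1 window=2 wood=9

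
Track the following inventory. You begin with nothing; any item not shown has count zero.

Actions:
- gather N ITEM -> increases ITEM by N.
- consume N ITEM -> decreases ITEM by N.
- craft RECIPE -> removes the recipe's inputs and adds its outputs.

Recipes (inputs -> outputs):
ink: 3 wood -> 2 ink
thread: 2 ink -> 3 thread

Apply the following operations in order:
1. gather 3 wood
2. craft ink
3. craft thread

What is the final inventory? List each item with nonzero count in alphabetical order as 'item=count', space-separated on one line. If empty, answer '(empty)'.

Answer: thread=3

Derivation:
After 1 (gather 3 wood): wood=3
After 2 (craft ink): ink=2
After 3 (craft thread): thread=3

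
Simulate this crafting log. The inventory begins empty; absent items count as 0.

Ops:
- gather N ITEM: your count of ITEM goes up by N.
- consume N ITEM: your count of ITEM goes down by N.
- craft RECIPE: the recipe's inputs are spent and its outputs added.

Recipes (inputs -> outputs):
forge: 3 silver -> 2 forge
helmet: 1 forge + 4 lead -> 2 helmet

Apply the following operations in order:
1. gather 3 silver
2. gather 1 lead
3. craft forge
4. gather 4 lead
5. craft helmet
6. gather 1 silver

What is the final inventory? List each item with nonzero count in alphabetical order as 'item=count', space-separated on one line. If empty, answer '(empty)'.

After 1 (gather 3 silver): silver=3
After 2 (gather 1 lead): lead=1 silver=3
After 3 (craft forge): forge=2 lead=1
After 4 (gather 4 lead): forge=2 lead=5
After 5 (craft helmet): forge=1 helmet=2 lead=1
After 6 (gather 1 silver): forge=1 helmet=2 lead=1 silver=1

Answer: forge=1 helmet=2 lead=1 silver=1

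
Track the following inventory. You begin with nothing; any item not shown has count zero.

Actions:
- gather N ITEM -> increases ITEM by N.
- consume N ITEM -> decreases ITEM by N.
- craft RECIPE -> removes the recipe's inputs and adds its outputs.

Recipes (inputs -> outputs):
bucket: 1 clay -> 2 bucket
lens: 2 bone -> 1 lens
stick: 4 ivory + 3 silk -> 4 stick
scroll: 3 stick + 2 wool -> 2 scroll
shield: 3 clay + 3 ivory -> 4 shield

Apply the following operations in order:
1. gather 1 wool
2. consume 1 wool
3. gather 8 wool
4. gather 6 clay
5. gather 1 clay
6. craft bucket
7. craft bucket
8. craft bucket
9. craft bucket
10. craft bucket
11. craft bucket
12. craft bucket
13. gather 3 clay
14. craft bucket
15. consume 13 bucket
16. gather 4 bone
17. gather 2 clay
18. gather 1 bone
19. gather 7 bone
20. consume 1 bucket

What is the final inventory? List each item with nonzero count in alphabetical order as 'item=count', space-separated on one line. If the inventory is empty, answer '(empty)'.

Answer: bone=12 bucket=2 clay=4 wool=8

Derivation:
After 1 (gather 1 wool): wool=1
After 2 (consume 1 wool): (empty)
After 3 (gather 8 wool): wool=8
After 4 (gather 6 clay): clay=6 wool=8
After 5 (gather 1 clay): clay=7 wool=8
After 6 (craft bucket): bucket=2 clay=6 wool=8
After 7 (craft bucket): bucket=4 clay=5 wool=8
After 8 (craft bucket): bucket=6 clay=4 wool=8
After 9 (craft bucket): bucket=8 clay=3 wool=8
After 10 (craft bucket): bucket=10 clay=2 wool=8
After 11 (craft bucket): bucket=12 clay=1 wool=8
After 12 (craft bucket): bucket=14 wool=8
After 13 (gather 3 clay): bucket=14 clay=3 wool=8
After 14 (craft bucket): bucket=16 clay=2 wool=8
After 15 (consume 13 bucket): bucket=3 clay=2 wool=8
After 16 (gather 4 bone): bone=4 bucket=3 clay=2 wool=8
After 17 (gather 2 clay): bone=4 bucket=3 clay=4 wool=8
After 18 (gather 1 bone): bone=5 bucket=3 clay=4 wool=8
After 19 (gather 7 bone): bone=12 bucket=3 clay=4 wool=8
After 20 (consume 1 bucket): bone=12 bucket=2 clay=4 wool=8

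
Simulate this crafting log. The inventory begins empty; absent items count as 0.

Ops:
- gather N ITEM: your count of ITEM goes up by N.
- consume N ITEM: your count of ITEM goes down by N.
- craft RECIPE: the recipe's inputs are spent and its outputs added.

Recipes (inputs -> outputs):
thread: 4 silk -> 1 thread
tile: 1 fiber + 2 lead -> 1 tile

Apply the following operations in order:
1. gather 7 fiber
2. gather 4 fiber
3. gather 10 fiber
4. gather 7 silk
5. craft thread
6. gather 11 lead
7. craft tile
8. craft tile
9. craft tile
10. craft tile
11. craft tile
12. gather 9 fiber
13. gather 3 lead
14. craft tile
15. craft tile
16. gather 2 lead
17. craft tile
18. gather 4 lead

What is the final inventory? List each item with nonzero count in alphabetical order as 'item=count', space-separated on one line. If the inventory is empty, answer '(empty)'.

Answer: fiber=22 lead=4 silk=3 thread=1 tile=8

Derivation:
After 1 (gather 7 fiber): fiber=7
After 2 (gather 4 fiber): fiber=11
After 3 (gather 10 fiber): fiber=21
After 4 (gather 7 silk): fiber=21 silk=7
After 5 (craft thread): fiber=21 silk=3 thread=1
After 6 (gather 11 lead): fiber=21 lead=11 silk=3 thread=1
After 7 (craft tile): fiber=20 lead=9 silk=3 thread=1 tile=1
After 8 (craft tile): fiber=19 lead=7 silk=3 thread=1 tile=2
After 9 (craft tile): fiber=18 lead=5 silk=3 thread=1 tile=3
After 10 (craft tile): fiber=17 lead=3 silk=3 thread=1 tile=4
After 11 (craft tile): fiber=16 lead=1 silk=3 thread=1 tile=5
After 12 (gather 9 fiber): fiber=25 lead=1 silk=3 thread=1 tile=5
After 13 (gather 3 lead): fiber=25 lead=4 silk=3 thread=1 tile=5
After 14 (craft tile): fiber=24 lead=2 silk=3 thread=1 tile=6
After 15 (craft tile): fiber=23 silk=3 thread=1 tile=7
After 16 (gather 2 lead): fiber=23 lead=2 silk=3 thread=1 tile=7
After 17 (craft tile): fiber=22 silk=3 thread=1 tile=8
After 18 (gather 4 lead): fiber=22 lead=4 silk=3 thread=1 tile=8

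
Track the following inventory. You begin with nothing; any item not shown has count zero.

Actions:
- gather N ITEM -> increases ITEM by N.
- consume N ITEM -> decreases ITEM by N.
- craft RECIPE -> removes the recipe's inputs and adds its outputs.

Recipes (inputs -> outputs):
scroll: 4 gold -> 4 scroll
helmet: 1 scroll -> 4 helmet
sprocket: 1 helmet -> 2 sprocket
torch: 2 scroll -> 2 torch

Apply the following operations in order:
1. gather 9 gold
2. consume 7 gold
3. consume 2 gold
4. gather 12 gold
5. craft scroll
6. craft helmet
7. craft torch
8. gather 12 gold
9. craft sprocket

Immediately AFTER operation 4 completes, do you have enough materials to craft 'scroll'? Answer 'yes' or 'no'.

After 1 (gather 9 gold): gold=9
After 2 (consume 7 gold): gold=2
After 3 (consume 2 gold): (empty)
After 4 (gather 12 gold): gold=12

Answer: yes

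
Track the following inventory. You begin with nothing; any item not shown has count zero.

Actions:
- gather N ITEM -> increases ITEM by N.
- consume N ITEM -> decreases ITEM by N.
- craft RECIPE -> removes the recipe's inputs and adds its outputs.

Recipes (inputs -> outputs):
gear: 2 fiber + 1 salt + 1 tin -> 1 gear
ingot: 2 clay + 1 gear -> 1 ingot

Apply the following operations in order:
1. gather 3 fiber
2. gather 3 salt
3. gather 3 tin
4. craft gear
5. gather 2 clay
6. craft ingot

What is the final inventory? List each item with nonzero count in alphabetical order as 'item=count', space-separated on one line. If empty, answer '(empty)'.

Answer: fiber=1 ingot=1 salt=2 tin=2

Derivation:
After 1 (gather 3 fiber): fiber=3
After 2 (gather 3 salt): fiber=3 salt=3
After 3 (gather 3 tin): fiber=3 salt=3 tin=3
After 4 (craft gear): fiber=1 gear=1 salt=2 tin=2
After 5 (gather 2 clay): clay=2 fiber=1 gear=1 salt=2 tin=2
After 6 (craft ingot): fiber=1 ingot=1 salt=2 tin=2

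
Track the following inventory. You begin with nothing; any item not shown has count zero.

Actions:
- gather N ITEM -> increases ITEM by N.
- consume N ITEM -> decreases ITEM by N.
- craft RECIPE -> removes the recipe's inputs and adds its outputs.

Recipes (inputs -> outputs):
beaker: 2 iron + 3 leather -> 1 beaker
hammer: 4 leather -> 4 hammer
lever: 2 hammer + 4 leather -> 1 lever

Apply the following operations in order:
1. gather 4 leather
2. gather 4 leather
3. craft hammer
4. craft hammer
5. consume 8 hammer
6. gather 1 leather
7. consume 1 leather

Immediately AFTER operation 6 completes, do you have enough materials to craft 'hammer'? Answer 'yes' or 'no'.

After 1 (gather 4 leather): leather=4
After 2 (gather 4 leather): leather=8
After 3 (craft hammer): hammer=4 leather=4
After 4 (craft hammer): hammer=8
After 5 (consume 8 hammer): (empty)
After 6 (gather 1 leather): leather=1

Answer: no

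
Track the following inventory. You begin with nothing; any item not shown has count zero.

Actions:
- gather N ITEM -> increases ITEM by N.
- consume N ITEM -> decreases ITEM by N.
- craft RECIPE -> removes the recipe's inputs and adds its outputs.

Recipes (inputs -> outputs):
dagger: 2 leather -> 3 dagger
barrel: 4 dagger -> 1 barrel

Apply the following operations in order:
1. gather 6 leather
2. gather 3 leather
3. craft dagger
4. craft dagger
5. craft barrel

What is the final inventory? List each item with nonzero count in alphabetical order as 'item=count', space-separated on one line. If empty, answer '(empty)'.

Answer: barrel=1 dagger=2 leather=5

Derivation:
After 1 (gather 6 leather): leather=6
After 2 (gather 3 leather): leather=9
After 3 (craft dagger): dagger=3 leather=7
After 4 (craft dagger): dagger=6 leather=5
After 5 (craft barrel): barrel=1 dagger=2 leather=5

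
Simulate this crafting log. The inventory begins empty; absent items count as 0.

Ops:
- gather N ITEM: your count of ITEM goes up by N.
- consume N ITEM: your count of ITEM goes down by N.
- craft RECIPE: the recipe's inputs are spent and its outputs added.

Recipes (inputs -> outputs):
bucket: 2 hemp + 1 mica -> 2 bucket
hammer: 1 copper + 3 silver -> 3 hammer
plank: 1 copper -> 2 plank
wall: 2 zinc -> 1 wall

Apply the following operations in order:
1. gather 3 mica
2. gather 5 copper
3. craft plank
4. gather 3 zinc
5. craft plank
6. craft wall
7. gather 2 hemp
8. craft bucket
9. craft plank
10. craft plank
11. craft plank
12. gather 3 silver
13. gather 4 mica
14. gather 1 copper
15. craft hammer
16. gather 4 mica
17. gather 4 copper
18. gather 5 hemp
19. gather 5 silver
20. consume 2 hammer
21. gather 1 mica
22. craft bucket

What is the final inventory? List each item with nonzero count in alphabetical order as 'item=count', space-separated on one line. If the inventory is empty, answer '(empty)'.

After 1 (gather 3 mica): mica=3
After 2 (gather 5 copper): copper=5 mica=3
After 3 (craft plank): copper=4 mica=3 plank=2
After 4 (gather 3 zinc): copper=4 mica=3 plank=2 zinc=3
After 5 (craft plank): copper=3 mica=3 plank=4 zinc=3
After 6 (craft wall): copper=3 mica=3 plank=4 wall=1 zinc=1
After 7 (gather 2 hemp): copper=3 hemp=2 mica=3 plank=4 wall=1 zinc=1
After 8 (craft bucket): bucket=2 copper=3 mica=2 plank=4 wall=1 zinc=1
After 9 (craft plank): bucket=2 copper=2 mica=2 plank=6 wall=1 zinc=1
After 10 (craft plank): bucket=2 copper=1 mica=2 plank=8 wall=1 zinc=1
After 11 (craft plank): bucket=2 mica=2 plank=10 wall=1 zinc=1
After 12 (gather 3 silver): bucket=2 mica=2 plank=10 silver=3 wall=1 zinc=1
After 13 (gather 4 mica): bucket=2 mica=6 plank=10 silver=3 wall=1 zinc=1
After 14 (gather 1 copper): bucket=2 copper=1 mica=6 plank=10 silver=3 wall=1 zinc=1
After 15 (craft hammer): bucket=2 hammer=3 mica=6 plank=10 wall=1 zinc=1
After 16 (gather 4 mica): bucket=2 hammer=3 mica=10 plank=10 wall=1 zinc=1
After 17 (gather 4 copper): bucket=2 copper=4 hammer=3 mica=10 plank=10 wall=1 zinc=1
After 18 (gather 5 hemp): bucket=2 copper=4 hammer=3 hemp=5 mica=10 plank=10 wall=1 zinc=1
After 19 (gather 5 silver): bucket=2 copper=4 hammer=3 hemp=5 mica=10 plank=10 silver=5 wall=1 zinc=1
After 20 (consume 2 hammer): bucket=2 copper=4 hammer=1 hemp=5 mica=10 plank=10 silver=5 wall=1 zinc=1
After 21 (gather 1 mica): bucket=2 copper=4 hammer=1 hemp=5 mica=11 plank=10 silver=5 wall=1 zinc=1
After 22 (craft bucket): bucket=4 copper=4 hammer=1 hemp=3 mica=10 plank=10 silver=5 wall=1 zinc=1

Answer: bucket=4 copper=4 hammer=1 hemp=3 mica=10 plank=10 silver=5 wall=1 zinc=1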